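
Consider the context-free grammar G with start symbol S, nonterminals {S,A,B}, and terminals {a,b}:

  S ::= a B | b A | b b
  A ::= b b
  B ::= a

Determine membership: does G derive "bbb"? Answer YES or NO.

CNF form of G:
  S -> T0 A | T0 T0 | T1 B
  A -> T0 T0
  B -> a
  T0 -> b
  T1 -> a

CYK table (by increasing span):
  T[0,0] 'b' = {T0}  orig:{}
  T[1,1] 'b' = {T0}  orig:{}
  T[2,2] 'b' = {T0}  orig:{}
  T[0,1] 'bb' = {A,S}
  T[1,2] 'bb' = {A,S}
  T[0,2] 'bbb' = {S}

S ∈ T[0,2] ⇒ YES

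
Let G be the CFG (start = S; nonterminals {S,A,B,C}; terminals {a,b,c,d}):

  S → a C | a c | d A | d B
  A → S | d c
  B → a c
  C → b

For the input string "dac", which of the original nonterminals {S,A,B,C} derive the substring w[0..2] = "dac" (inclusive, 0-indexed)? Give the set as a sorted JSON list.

Convert to CNF:
  S -> T0 C | T0 T1 | T2 A | T2 B
  A -> T0 C | T0 T1 | T2 A | T2 B | T2 T1
  B -> T0 T1
  C -> b
  T0 -> a
  T1 -> c
  T2 -> d

Fill CYK table bottom-up, restricted to cells inside w[0..2]:
  [0..0]={T2}  "d"  orig:{}
  [1..1]={T0}  "a"  orig:{}
  [2..2]={T1}  "c"  orig:{}
  [0..1]=∅  "da"
  [1..2]={A,B,S}  "ac"
  [0..2]={A,S}  "dac"

Original NTs in T[0,2] deriving "dac": ["A", "S"]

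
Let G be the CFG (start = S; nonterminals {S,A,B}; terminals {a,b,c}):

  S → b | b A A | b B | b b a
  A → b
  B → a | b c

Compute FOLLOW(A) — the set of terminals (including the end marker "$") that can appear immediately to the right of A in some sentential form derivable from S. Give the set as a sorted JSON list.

Compute FIRST by fixpoint:
[1]
  A via A→b: +{b}
  B via B→a: +{a}
  B via B→b c: +{b}
  S via S→b: +{b}
  S: {b}  A: {b}  B: {a,b}
[2] (no change)
  S: {b}  A: {b}  B: {a,b}

Compute FOLLOW by fixpoint:
seed FOLLOW(S) with $
iter 1:
  S→b A A: FOLLOW(A) ⊇ FIRST(A) = {b}; new: +{b}
  S→b A A: FOLLOW(A) ⊇ FOLLOW(S) ⊇ {$}; new: +{$}
  S→b B: FOLLOW(B) ⊇ FOLLOW(S) ⊇ {$}; new: +{$}
  FOLLOW(S)={$}  FOLLOW(A)={$,b}  FOLLOW(B)={$}
iter 2: — fixpoint
  FOLLOW(S)={$}  FOLLOW(A)={$,b}  FOLLOW(B)={$}

FOLLOW(A) = ["$", "b"]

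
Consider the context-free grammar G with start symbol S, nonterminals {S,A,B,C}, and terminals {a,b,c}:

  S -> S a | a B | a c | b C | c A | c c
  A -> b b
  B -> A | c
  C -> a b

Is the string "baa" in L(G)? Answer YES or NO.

Convert to CNF:
  S -> S T1 | T0 C | T1 B | T1 T2 | T2 A | T2 T2
  A -> T0 T0
  B -> T0 T0 | c
  C -> T1 T0
  T0 -> b
  T1 -> a
  T2 -> c

CYK table (by increasing span):
  T[0,0] 'b' = {T0}  orig:{}
  T[1,1] 'a' = {T1}  orig:{}
  T[2,2] 'a' = {T1}  orig:{}
  T[0,1] 'ba' = ∅
  T[1,2] 'aa' = ∅
  T[0,2] 'baa' = ∅

S ∉ T[0,2] ⇒ NO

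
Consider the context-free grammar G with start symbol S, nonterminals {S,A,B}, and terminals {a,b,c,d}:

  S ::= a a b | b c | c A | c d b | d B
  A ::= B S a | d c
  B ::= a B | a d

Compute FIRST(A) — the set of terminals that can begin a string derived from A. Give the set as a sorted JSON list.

FIRST sets, iterate to fixpoint:
[1]
  A via A→d c: +{d}
  B via B→a B: +{a}
  S via S→a a b: +{a}
  S via S→b c: +{b}
  S via S→c A: +{c}
  S via S→d B: +{d}
  FIRST[S]={a,b,c,d}  FIRST[A]={d}  FIRST[B]={a}
[2]
  A via A→B S a: +{a}
  FIRST[S]={a,b,c,d}  FIRST[A]={a,d}  FIRST[B]={a}
[3] done
  FIRST[S]={a,b,c,d}  FIRST[A]={a,d}  FIRST[B]={a}

FIRST(A) = ["a", "d"]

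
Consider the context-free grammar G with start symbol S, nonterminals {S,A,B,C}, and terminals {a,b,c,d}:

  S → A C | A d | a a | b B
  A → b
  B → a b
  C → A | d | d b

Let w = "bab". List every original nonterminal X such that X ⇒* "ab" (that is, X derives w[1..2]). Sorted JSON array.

Convert to CNF:
  S -> A C | A T2 | T0 T0 | T1 B
  A -> b
  B -> T0 T1
  C -> T2 T1 | b | d
  T0 -> a
  T1 -> b
  T2 -> d

CYK table (by increasing span) — only the sub-triangle for w[1..2]:
  T[1,1] 'a' = {T0}  orig:{}
  T[2,2] 'b' = {A,C,T1}  orig:{A,C}
  T[1,2] 'ab' = {B}

Original NTs in T[1,2] deriving "ab": ["B"]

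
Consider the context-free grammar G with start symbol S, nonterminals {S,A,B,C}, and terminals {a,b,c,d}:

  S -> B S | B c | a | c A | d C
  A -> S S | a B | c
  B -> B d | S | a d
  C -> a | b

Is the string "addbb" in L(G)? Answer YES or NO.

CNF form of G:
  S -> B S | B T1 | T1 A | T2 C | a
  A -> S S | T0 B | c
  B -> B S | B T1 | B T2 | T0 T2 | T1 A | T2 C | a
  C -> a | b
  T0 -> a
  T1 -> c
  T2 -> d

CYK fill:
  [0..0]={B,C,S,T0}  "a"  orig:{B,C,S}
  [1..1]={T2}  "d"  orig:{}
  [2..2]={T2}  "d"  orig:{}
  [3..3]={C}  "b"
  [4..4]={C}  "b"
  [0..1]={B}  "ad"
  [1..2]=∅  "dd"
  [2..3]={B,S}  "db"
  [3..4]=∅  "bb"
  [0..2]={B}  "add"
  [1..3]=∅  "ddb"
  [2..4]=∅  "dbb"
  [0..3]={B,S}  "addb"
  [1..4]=∅  "ddbb"
  [0..4]=∅  "addbb"

S ∉ T[0,4] ⇒ NO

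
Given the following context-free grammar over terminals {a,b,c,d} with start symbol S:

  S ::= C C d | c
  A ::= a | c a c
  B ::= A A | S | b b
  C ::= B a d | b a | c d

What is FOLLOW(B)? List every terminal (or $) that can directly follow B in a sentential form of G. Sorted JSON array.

FIRST sets, iterate to fixpoint:
[1]
  A via A→a: +{a}
  A via A→c a c: +{c}
  B via B→A A: +{a,c}
  B via B→b b: +{b}
  C via C→B a d: +{a,b,c}
  S via S→C C d: +{a,b,c}
  FIRST[S]={a,b,c}  FIRST[A]={a,c}  FIRST[B]={a,b,c}  FIRST[C]={a,b,c}
[2] — fixpoint
  FIRST[S]={a,b,c}  FIRST[A]={a,c}  FIRST[B]={a,b,c}  FIRST[C]={a,b,c}

Compute FOLLOW by fixpoint:
initialize: $ ∈ FOLLOW(S)
[1]
  B→A A: FOLLOW(A) ⊇ FIRST(A) = {a,c}; new: +{a,c}
  C→B a d: FOLLOW(B) ⊇ FIRST(a) = {a}; new: +{a}
  S→C C d: FOLLOW(C) ⊇ FIRST(C) = {a,b,c}; new: +{a,b,c}
  S→C C d: FOLLOW(C) ⊇ FIRST(d) = {d}; new: +{d}
  S: {$}  A: {a,c}  B: {a}  C: {a,b,c,d}
[2]
  B→S: FOLLOW(S) ⊇ FOLLOW(B) ⊇ {a}; new: +{a}
  S: {$,a}  A: {a,c}  B: {a}  C: {a,b,c,d}
[3] (no change)
  S: {$,a}  A: {a,c}  B: {a}  C: {a,b,c,d}

FOLLOW(B) = ["a"]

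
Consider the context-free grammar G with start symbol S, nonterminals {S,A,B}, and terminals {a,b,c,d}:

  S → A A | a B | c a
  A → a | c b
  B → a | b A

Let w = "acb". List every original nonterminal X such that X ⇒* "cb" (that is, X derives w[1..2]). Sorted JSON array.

Convert to CNF:
  S -> A A | T0 T2 | T2 B
  A -> T0 T1 | a
  B -> T1 A | a
  T0 -> c
  T1 -> b
  T2 -> a

Fill CYK table bottom-up (cells [i..j] with 1 ≤ i ≤ j ≤ 2 only):
  [1..1]={T0}  "c"  orig:{}
  [2..2]={T1}  "b"  orig:{}
  [1..2]={A}  "cb"

Original NTs in T[1,2] deriving "cb": ["A"]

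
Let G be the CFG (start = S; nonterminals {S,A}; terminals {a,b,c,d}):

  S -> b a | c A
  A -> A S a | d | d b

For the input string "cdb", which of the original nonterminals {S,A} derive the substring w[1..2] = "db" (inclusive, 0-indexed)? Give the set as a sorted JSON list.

Convert to CNF:
  S -> T2 T0 | T3 A
  A -> A X4 | T1 T2 | d
  T0 -> a
  T1 -> d
  T2 -> b
  T3 -> c
  X4 -> S T0

Fill CYK table bottom-up — only the sub-triangle for w[1..2]:
  [1..1]={A,T1}  "d"  orig:{A}
  [2..2]={T2}  "b"  orig:{}
  [1..2]={A}  "db"

Original NTs in T[1,2] deriving "db": ["A"]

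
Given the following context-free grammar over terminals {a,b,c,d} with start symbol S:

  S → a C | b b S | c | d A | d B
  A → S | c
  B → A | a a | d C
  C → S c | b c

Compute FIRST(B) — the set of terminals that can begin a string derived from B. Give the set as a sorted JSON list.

FIRST iteration:
iter 1:
  A via A→c: +{c}
  B via B→A: +{c}
  B via B→a a: +{a}
  B via B→d C: +{d}
  C via C→b c: +{b}
  S via S→a C: +{a}
  S via S→b b S: +{b}
  S via S→c: +{c}
  S via S→d A: +{d}
  FIRST(S)={a,b,c,d}  FIRST(A)={c}  FIRST(B)={a,c,d}  FIRST(C)={b}
iter 2:
  A via A→S: +{a,b,d}
  B via B→A: +{b}
  C via C→S c: +{a,c,d}
  FIRST(S)={a,b,c,d}  FIRST(A)={a,b,c,d}  FIRST(B)={a,b,c,d}  FIRST(C)={a,b,c,d}
iter 3: (no change)
  FIRST(S)={a,b,c,d}  FIRST(A)={a,b,c,d}  FIRST(B)={a,b,c,d}  FIRST(C)={a,b,c,d}

FIRST(B) = ["a", "b", "c", "d"]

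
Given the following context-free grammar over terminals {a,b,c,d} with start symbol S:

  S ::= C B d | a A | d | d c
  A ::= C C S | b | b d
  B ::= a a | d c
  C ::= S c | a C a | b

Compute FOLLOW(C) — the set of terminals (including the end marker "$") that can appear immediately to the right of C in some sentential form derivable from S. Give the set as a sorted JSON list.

FIRST iteration:
round 1:
  A via A→b: +{b}
  B via B→a a: +{a}
  B via B→d c: +{d}
  C via C→a C a: +{a}
  C via C→b: +{b}
  S via S→C B d: +{a,b}
  S via S→d: +{d}
  S: {a,b,d}  A: {b}  B: {a,d}  C: {a,b}
round 2:
  A via A→C C S: +{a}
  C via C→S c: +{d}
  S: {a,b,d}  A: {a,b}  B: {a,d}  C: {a,b,d}
round 3:
  A via A→C C S: +{d}
  S: {a,b,d}  A: {a,b,d}  B: {a,d}  C: {a,b,d}
round 4: (no change)
  S: {a,b,d}  A: {a,b,d}  B: {a,d}  C: {a,b,d}

FOLLOW sets:
initialize: $ ∈ FOLLOW(S)
iter 1:
  A→C C S: FOLLOW(C) ⊇ FIRST(C) = {a,b,d}; new: +{a,b,d}
  C→S c: FOLLOW(S) ⊇ FIRST(c) = {c}; new: +{c}
  S→C B d: FOLLOW(B) ⊇ FIRST(d) = {d}; new: +{d}
  S→a A: FOLLOW(A) ⊇ FOLLOW(S) ⊇ {$,c}; new: +{$,c}
  FOLLOW[S]={$,c}  FOLLOW[A]={$,c}  FOLLOW[B]={d}  FOLLOW[C]={a,b,d}
iter 2: — fixpoint
  FOLLOW[S]={$,c}  FOLLOW[A]={$,c}  FOLLOW[B]={d}  FOLLOW[C]={a,b,d}

FOLLOW(C) = ["a", "b", "d"]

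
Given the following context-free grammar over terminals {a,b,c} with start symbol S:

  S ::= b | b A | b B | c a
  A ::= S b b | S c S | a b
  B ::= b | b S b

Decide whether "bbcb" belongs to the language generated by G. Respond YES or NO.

CNF form of G:
  S -> T0 A | T0 B | T1 T2 | b
  A -> S X3 | S X4 | T2 T0
  B -> T0 X5 | b
  T0 -> b
  T1 -> c
  T2 -> a
  X3 -> T0 T0
  X4 -> T1 S
  X5 -> S T0

CYK fill:
  cell(0,0) b: {B,S,T0}  orig:{B,S}
  cell(1,1) b: {B,S,T0}  orig:{B,S}
  cell(2,2) c: {T1}  orig:{}
  cell(3,3) b: {B,S,T0}  orig:{B,S}
  cell(0,1) bb: {S,X3,X5}  orig:{S}
  cell(1,2) bc: ∅
  cell(2,3) cb: {X4}  orig:{}
  cell(0,2) bbc: ∅
  cell(1,3) bcb: {A}
  cell(0,3) bbcb: {A,S}

S ∈ T[0,3] ⇒ YES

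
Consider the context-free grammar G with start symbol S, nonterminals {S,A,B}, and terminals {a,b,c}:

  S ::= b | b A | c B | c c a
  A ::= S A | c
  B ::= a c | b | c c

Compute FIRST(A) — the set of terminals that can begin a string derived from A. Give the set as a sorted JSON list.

Compute FIRST by fixpoint:
round 1:
  A via A→c: +{c}
  B via B→a c: +{a}
  B via B→b: +{b}
  B via B→c c: +{c}
  S via S→b: +{b}
  S via S→c B: +{c}
  S: {b,c}  A: {c}  B: {a,b,c}
round 2:
  A via A→S A: +{b}
  S: {b,c}  A: {b,c}  B: {a,b,c}
round 3: done
  S: {b,c}  A: {b,c}  B: {a,b,c}

FIRST(A) = ["b", "c"]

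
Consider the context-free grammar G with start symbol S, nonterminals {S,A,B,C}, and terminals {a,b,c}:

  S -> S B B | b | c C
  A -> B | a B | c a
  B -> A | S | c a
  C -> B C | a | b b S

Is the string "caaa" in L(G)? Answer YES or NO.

CNF form of G:
  S -> S X6 | T1 C | b
  A -> S X3 | T0 B | T1 C | T1 T0 | b
  B -> S X4 | T0 B | T1 C | T1 T0 | b
  C -> B C | T2 X5 | a
  T0 -> a
  T1 -> c
  T2 -> b
  X3 -> B B
  X4 -> B B
  X5 -> T2 S
  X6 -> B B

CYK table (by increasing span):
  T[0,0] 'c' = {T1}  orig:{}
  T[1,1] 'a' = {C,T0}  orig:{C}
  T[2,2] 'a' = {C,T0}  orig:{C}
  T[3,3] 'a' = {C,T0}  orig:{C}
  T[0,1] 'ca' = {A,B,S}
  T[1,2] 'aa' = ∅
  T[2,3] 'aa' = ∅
  T[0,2] 'caa' = {C}
  T[1,3] 'aaa' = ∅
  T[0,3] 'caaa' = ∅

S ∉ T[0,3] ⇒ NO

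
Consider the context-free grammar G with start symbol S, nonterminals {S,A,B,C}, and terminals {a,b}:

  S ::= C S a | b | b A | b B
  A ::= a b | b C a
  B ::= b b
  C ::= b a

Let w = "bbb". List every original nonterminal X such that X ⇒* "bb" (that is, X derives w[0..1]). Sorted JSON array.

CNF form of G:
  S -> C X3 | T1 A | T1 B | b
  A -> T0 T1 | T1 X2
  B -> T1 T1
  C -> T1 T0
  T0 -> a
  T1 -> b
  X2 -> C T0
  X3 -> S T0

CYK table (by increasing span) (cells [i..j] with 0 ≤ i ≤ j ≤ 1 only):
  T[0,0] 'b' = {S,T1}  orig:{S}
  T[1,1] 'b' = {S,T1}  orig:{S}
  T[0,1] 'bb' = {B}

Original NTs in T[0,1] deriving "bb": ["B"]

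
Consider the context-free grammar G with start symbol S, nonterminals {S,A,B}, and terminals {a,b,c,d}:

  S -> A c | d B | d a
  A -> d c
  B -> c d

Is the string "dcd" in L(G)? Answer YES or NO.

Convert to CNF:
  S -> A T1 | T0 B | T0 T2
  A -> T0 T1
  B -> T1 T0
  T0 -> d
  T1 -> c
  T2 -> a

Fill CYK table bottom-up:
  T[0,0] 'd' = {T0}  orig:{}
  T[1,1] 'c' = {T1}  orig:{}
  T[2,2] 'd' = {T0}  orig:{}
  T[0,1] 'dc' = {A}
  T[1,2] 'cd' = {B}
  T[0,2] 'dcd' = {S}

S ∈ T[0,2] ⇒ YES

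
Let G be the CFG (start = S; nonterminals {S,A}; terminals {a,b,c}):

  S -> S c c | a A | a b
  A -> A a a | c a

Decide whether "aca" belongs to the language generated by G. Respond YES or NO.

Convert to CNF:
  S -> S X4 | T0 A | T0 T2
  A -> A X3 | T1 T0
  T0 -> a
  T1 -> c
  T2 -> b
  X3 -> T0 T0
  X4 -> T1 T1

CYK fill:
  [0..0]={T0}  "a"  orig:{}
  [1..1]={T1}  "c"  orig:{}
  [2..2]={T0}  "a"  orig:{}
  [0..1]=∅  "ac"
  [1..2]={A}  "ca"
  [0..2]={S}  "aca"

S ∈ T[0,2] ⇒ YES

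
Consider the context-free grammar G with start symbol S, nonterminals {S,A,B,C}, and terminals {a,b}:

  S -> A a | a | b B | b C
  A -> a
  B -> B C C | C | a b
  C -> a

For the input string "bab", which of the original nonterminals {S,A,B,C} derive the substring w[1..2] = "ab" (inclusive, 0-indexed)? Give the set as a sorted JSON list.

Convert to CNF:
  S -> A T0 | T1 B | T1 C | a
  A -> a
  B -> B X2 | T0 T1 | a
  C -> a
  T0 -> a
  T1 -> b
  X2 -> C C

CYK fill (cells [i..j] with 1 ≤ i ≤ j ≤ 2 only):
  T[1,1] 'a' = {A,B,C,S,T0}  orig:{A,B,C,S}
  T[2,2] 'b' = {T1}  orig:{}
  T[1,2] 'ab' = {B}

Original NTs in T[1,2] deriving "ab": ["B"]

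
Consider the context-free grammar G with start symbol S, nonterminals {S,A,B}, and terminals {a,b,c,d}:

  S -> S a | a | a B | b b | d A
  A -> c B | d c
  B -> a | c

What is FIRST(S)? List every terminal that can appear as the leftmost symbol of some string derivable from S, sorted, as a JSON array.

FIRST sets, iterate to fixpoint:
[1]
  A via A→c B: +{c}
  A via A→d c: +{d}
  B via B→a: +{a}
  B via B→c: +{c}
  S via S→a: +{a}
  S via S→b b: +{b}
  S via S→d A: +{d}
  FIRST[S]={a,b,d}  FIRST[A]={c,d}  FIRST[B]={a,c}
[2] — fixpoint
  FIRST[S]={a,b,d}  FIRST[A]={c,d}  FIRST[B]={a,c}

FIRST(S) = ["a", "b", "d"]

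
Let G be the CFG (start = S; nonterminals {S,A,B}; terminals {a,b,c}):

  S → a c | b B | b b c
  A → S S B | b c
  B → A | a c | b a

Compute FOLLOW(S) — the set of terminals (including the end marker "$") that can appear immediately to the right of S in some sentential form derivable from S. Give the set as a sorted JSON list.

Compute FIRST by fixpoint:
[1]
  A via A→b c: +{b}
  B via B→A: +{b}
  B via B→a c: +{a}
  S via S→a c: +{a}
  S via S→b B: +{b}
  S: {a,b}  A: {b}  B: {a,b}
[2]
  A via A→S S B: +{a}
  S: {a,b}  A: {a,b}  B: {a,b}
[3] done
  S: {a,b}  A: {a,b}  B: {a,b}

Compute FOLLOW by fixpoint:
FOLLOW(S) := {$}
round 1:
  A→S S B: FOLLOW(S) ⊇ FIRST(S) = {a,b}; new: +{a,b}
  S→b B: FOLLOW(B) ⊇ FOLLOW(S) ⊇ {$,a,b}; new: +{$,a,b}
  S: {$,a,b}  A: {}  B: {$,a,b}
round 2:
  B→A: FOLLOW(A) ⊇ FOLLOW(B) ⊇ {$,a,b}; new: +{$,a,b}
  S: {$,a,b}  A: {$,a,b}  B: {$,a,b}
round 3: (no change)
  S: {$,a,b}  A: {$,a,b}  B: {$,a,b}

FOLLOW(S) = ["$", "a", "b"]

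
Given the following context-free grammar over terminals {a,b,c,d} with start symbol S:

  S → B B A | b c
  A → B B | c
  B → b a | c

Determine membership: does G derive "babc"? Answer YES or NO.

Convert to CNF:
  S -> B X3 | T0 T2
  A -> B B | c
  B -> T0 T1 | c
  T0 -> b
  T1 -> a
  T2 -> c
  X3 -> B A

CYK table (by increasing span):
  [0..0]={T0}  "b"  orig:{}
  [1..1]={T1}  "a"  orig:{}
  [2..2]={T0}  "b"  orig:{}
  [3..3]={A,B,T2}  "c"  orig:{A,B}
  [0..1]={B}  "ba"
  [1..2]=∅  "ab"
  [2..3]={S}  "bc"
  [0..2]=∅  "bab"
  [1..3]=∅  "abc"
  [0..3]=∅  "babc"

S ∉ T[0,3] ⇒ NO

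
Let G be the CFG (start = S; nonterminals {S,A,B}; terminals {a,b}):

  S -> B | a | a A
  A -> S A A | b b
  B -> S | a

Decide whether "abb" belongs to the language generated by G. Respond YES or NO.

CNF form of G:
  S -> T1 A | a
  A -> S X2 | T0 T0
  B -> T1 A | a
  T0 -> b
  T1 -> a
  X2 -> A A

CYK fill:
  cell(0,0) a: {B,S,T1}  orig:{B,S}
  cell(1,1) b: {T0}  orig:{}
  cell(2,2) b: {T0}  orig:{}
  cell(0,1) ab: ∅
  cell(1,2) bb: {A}
  cell(0,2) abb: {B,S}

S ∈ T[0,2] ⇒ YES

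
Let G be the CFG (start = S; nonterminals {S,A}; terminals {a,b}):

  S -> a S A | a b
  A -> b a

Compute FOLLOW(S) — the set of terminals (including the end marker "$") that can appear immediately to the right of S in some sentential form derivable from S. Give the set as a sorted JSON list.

FIRST sets, iterate to fixpoint:
round 1:
  A via A→b a: +{b}
  S via S→a S A: +{a}
  S: {a}  A: {b}
round 2: — fixpoint
  S: {a}  A: {b}

Compute FOLLOW by fixpoint:
initialize: $ ∈ FOLLOW(S)
round 1:
  S→a S A: FOLLOW(S) ⊇ FIRST(A) = {b}; new: +{b}
  S→a S A: FOLLOW(A) ⊇ FOLLOW(S) ⊇ {$,b}; new: +{$,b}
  FOLLOW(S)={$,b}  FOLLOW(A)={$,b}
round 2: (no change)
  FOLLOW(S)={$,b}  FOLLOW(A)={$,b}

FOLLOW(S) = ["$", "b"]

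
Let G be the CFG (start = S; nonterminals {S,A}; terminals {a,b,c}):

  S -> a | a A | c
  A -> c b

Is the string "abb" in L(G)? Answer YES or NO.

Convert to CNF:
  S -> T2 A | a | c
  A -> T0 T1
  T0 -> c
  T1 -> b
  T2 -> a

Fill CYK table bottom-up:
  cell(0,0) a: {S,T2}  orig:{S}
  cell(1,1) b: {T1}  orig:{}
  cell(2,2) b: {T1}  orig:{}
  cell(0,1) ab: ∅
  cell(1,2) bb: ∅
  cell(0,2) abb: ∅

S ∉ T[0,2] ⇒ NO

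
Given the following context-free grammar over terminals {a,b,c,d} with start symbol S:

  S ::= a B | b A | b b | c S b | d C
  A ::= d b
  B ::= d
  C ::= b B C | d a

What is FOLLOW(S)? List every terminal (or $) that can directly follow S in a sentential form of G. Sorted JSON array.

FIRST iteration:
iter 1:
  A via A→d b: +{d}
  B via B→d: +{d}
  C via C→b B C: +{b}
  C via C→d a: +{d}
  S via S→a B: +{a}
  S via S→b A: +{b}
  S via S→c S b: +{c}
  S via S→d C: +{d}
  S: {a,b,c,d}  A: {d}  B: {d}  C: {b,d}
iter 2: — fixpoint
  S: {a,b,c,d}  A: {d}  B: {d}  C: {b,d}

Compute FOLLOW by fixpoint:
initialize: $ ∈ FOLLOW(S)
[1]
  C→b B C: FOLLOW(B) ⊇ FIRST(C) = {b,d}; new: +{b,d}
  S→a B: FOLLOW(B) ⊇ FOLLOW(S) ⊇ {$}; new: +{$}
  S→b A: FOLLOW(A) ⊇ FOLLOW(S) ⊇ {$}; new: +{$}
  S→c S b: FOLLOW(S) ⊇ FIRST(b) = {b}; new: +{b}
  S→d C: FOLLOW(C) ⊇ FOLLOW(S) ⊇ {$,b}; new: +{$,b}
  FOLLOW[S]={$,b}  FOLLOW[A]={$}  FOLLOW[B]={$,b,d}  FOLLOW[C]={$,b}
[2]
  S→b A: FOLLOW(A) ⊇ FOLLOW(S) ⊇ {$,b}; new: +{b}
  FOLLOW[S]={$,b}  FOLLOW[A]={$,b}  FOLLOW[B]={$,b,d}  FOLLOW[C]={$,b}
[3] — fixpoint
  FOLLOW[S]={$,b}  FOLLOW[A]={$,b}  FOLLOW[B]={$,b,d}  FOLLOW[C]={$,b}

FOLLOW(S) = ["$", "b"]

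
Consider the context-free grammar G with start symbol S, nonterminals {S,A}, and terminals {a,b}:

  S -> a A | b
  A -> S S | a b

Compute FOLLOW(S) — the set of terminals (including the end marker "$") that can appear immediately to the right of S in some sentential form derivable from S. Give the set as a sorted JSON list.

FIRST iteration:
[1]
  A via A→a b: +{a}
  S via S→a A: +{a}
  S via S→b: +{b}
  FIRST(S)={a,b}  FIRST(A)={a}
[2]
  A via A→S S: +{b}
  FIRST(S)={a,b}  FIRST(A)={a,b}
[3] (stable)
  FIRST(S)={a,b}  FIRST(A)={a,b}

FOLLOW sets:
initialize: $ ∈ FOLLOW(S)
[1]
  A→S S: FOLLOW(S) ⊇ FIRST(S) = {a,b}; new: +{a,b}
  S→a A: FOLLOW(A) ⊇ FOLLOW(S) ⊇ {$,a,b}; new: +{$,a,b}
  FOLLOW[S]={$,a,b}  FOLLOW[A]={$,a,b}
[2] (stable)
  FOLLOW[S]={$,a,b}  FOLLOW[A]={$,a,b}

FOLLOW(S) = ["$", "a", "b"]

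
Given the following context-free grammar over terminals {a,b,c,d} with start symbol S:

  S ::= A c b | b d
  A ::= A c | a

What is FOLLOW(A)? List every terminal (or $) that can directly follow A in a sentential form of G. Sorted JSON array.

Compute FIRST by fixpoint:
iter 1:
  A via A→a: +{a}
  S via S→A c b: +{a}
  S via S→b d: +{b}
  FIRST(S)={a,b}  FIRST(A)={a}
iter 2: (no change)
  FIRST(S)={a,b}  FIRST(A)={a}

FOLLOW iteration:
FOLLOW(S) := {$}
round 1:
  A→A c: FOLLOW(A) ⊇ FIRST(c) = {c}; new: +{c}
  S: {$}  A: {c}
round 2: — fixpoint
  S: {$}  A: {c}

FOLLOW(A) = ["c"]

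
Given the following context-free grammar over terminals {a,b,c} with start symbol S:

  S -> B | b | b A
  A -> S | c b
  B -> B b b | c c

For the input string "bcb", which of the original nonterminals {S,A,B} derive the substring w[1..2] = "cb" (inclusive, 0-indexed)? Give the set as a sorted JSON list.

Convert to CNF:
  S -> B X4 | T0 A | T1 T1 | b
  A -> B X2 | T0 A | T1 T0 | T1 T1 | b
  B -> B X3 | T1 T1
  T0 -> b
  T1 -> c
  X2 -> T0 T0
  X3 -> T0 T0
  X4 -> T0 T0

CYK fill, restricted to cells inside w[1..2]:
  [1..1]={T1}  "c"  orig:{}
  [2..2]={A,S,T0}  "b"  orig:{A,S}
  [1..2]={A}  "cb"

Original NTs in T[1,2] deriving "cb": ["A"]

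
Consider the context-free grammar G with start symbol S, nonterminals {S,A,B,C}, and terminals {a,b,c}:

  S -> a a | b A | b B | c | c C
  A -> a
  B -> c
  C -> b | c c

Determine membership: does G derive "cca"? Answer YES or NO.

Convert to CNF:
  S -> T0 C | T1 T1 | T2 A | T2 B | c
  A -> a
  B -> c
  C -> T0 T0 | b
  T0 -> c
  T1 -> a
  T2 -> b

CYK fill:
  [0..0]={B,S,T0}  "c"  orig:{B,S}
  [1..1]={B,S,T0}  "c"  orig:{B,S}
  [2..2]={A,T1}  "a"  orig:{A}
  [0..1]={C}  "cc"
  [1..2]=∅  "ca"
  [0..2]=∅  "cca"

S ∉ T[0,2] ⇒ NO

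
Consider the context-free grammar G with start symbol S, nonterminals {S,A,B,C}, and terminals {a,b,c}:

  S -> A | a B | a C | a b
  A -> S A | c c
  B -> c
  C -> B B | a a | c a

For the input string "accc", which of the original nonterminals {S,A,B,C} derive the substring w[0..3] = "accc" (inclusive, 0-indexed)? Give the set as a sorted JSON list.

CNF form of G:
  S -> S A | T0 T0 | T1 B | T1 C | T1 T2
  A -> S A | T0 T0
  B -> c
  C -> B B | T0 T1 | T1 T1
  T0 -> c
  T1 -> a
  T2 -> b

Fill CYK table bottom-up, restricted to cells inside w[0..3]:
  [0..0]={T1}  "a"  orig:{}
  [1..1]={B,T0}  "c"  orig:{B}
  [2..2]={B,T0}  "c"  orig:{B}
  [3..3]={B,T0}  "c"  orig:{B}
  [0..1]={S}  "ac"
  [1..2]={A,C,S}  "cc"
  [2..3]={A,C,S}  "cc"
  [0..2]={S}  "acc"
  [1..3]=∅  "ccc"
  [0..3]={A,S}  "accc"

Original NTs in T[0,3] deriving "accc": ["A", "S"]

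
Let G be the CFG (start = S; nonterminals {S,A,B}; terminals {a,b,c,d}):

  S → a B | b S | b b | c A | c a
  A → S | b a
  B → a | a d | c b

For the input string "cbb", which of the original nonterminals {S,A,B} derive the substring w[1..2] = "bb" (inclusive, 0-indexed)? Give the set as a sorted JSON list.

CNF form of G:
  S -> T0 B | T1 S | T1 T1 | T2 A | T2 T0
  A -> T0 B | T1 S | T1 T0 | T1 T1 | T2 A | T2 T0
  B -> T0 T3 | T2 T1 | a
  T0 -> a
  T1 -> b
  T2 -> c
  T3 -> d

CYK table (by increasing span) — only the sub-triangle for w[1..2]:
  cell(1,1) b: {T1}  orig:{}
  cell(2,2) b: {T1}  orig:{}
  cell(1,2) bb: {A,S}

Original NTs in T[1,2] deriving "bb": ["A", "S"]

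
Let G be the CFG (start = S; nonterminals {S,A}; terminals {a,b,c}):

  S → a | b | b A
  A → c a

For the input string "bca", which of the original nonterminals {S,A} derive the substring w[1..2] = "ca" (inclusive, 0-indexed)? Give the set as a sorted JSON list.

Convert to CNF:
  S -> T2 A | a | b
  A -> T0 T1
  T0 -> c
  T1 -> a
  T2 -> b

CYK fill — only the sub-triangle for w[1..2]:
  T[1,1] 'c' = {T0}  orig:{}
  T[2,2] 'a' = {S,T1}  orig:{S}
  T[1,2] 'ca' = {A}

Original NTs in T[1,2] deriving "ca": ["A"]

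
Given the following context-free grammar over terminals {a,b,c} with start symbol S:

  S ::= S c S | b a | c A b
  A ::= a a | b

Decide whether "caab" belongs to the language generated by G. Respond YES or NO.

Convert to CNF:
  S -> S X3 | T1 X4 | T2 T0
  A -> T0 T0 | b
  T0 -> a
  T1 -> c
  T2 -> b
  X3 -> T1 S
  X4 -> A T2

CYK table (by increasing span):
  cell(0,0) c: {T1}  orig:{}
  cell(1,1) a: {T0}  orig:{}
  cell(2,2) a: {T0}  orig:{}
  cell(3,3) b: {A,T2}  orig:{A}
  cell(0,1) ca: ∅
  cell(1,2) aa: {A}
  cell(2,3) ab: ∅
  cell(0,2) caa: ∅
  cell(1,3) aab: {X4}  orig:{}
  cell(0,3) caab: {S}

S ∈ T[0,3] ⇒ YES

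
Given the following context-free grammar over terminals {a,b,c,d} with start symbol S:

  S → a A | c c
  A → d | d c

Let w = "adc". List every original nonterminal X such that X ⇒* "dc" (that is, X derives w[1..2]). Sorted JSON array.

Convert to CNF:
  S -> T1 T1 | T2 A
  A -> T0 T1 | d
  T0 -> d
  T1 -> c
  T2 -> a

CYK fill — only the sub-triangle for w[1..2]:
  cell(1,1) d: {A,T0}  orig:{A}
  cell(2,2) c: {T1}  orig:{}
  cell(1,2) dc: {A}

Original NTs in T[1,2] deriving "dc": ["A"]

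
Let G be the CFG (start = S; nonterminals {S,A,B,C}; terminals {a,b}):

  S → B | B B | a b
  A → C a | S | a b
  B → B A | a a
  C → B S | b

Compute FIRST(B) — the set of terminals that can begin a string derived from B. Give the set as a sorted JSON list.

FIRST sets, iterate to fixpoint:
[1]
  A via A→a b: +{a}
  B via B→a a: +{a}
  C via C→B S: +{a}
  C via C→b: +{b}
  S via S→B: +{a}
  S: {a}  A: {a}  B: {a}  C: {a,b}
[2]
  A via A→C a: +{b}
  S: {a}  A: {a,b}  B: {a}  C: {a,b}
[3] done
  S: {a}  A: {a,b}  B: {a}  C: {a,b}

FIRST(B) = ["a"]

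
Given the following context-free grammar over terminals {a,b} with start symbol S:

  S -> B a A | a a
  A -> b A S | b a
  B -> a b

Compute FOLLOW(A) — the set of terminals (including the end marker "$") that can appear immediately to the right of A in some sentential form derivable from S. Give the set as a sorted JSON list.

Compute FIRST by fixpoint:
pass 1:
  A via A→b A S: +{b}
  B via B→a b: +{a}
  S via S→B a A: +{a}
  FIRST[S]={a}  FIRST[A]={b}  FIRST[B]={a}
pass 2: (stable)
  FIRST[S]={a}  FIRST[A]={b}  FIRST[B]={a}

FOLLOW sets:
seed FOLLOW(S) with $
[1]
  A→b A S: FOLLOW(A) ⊇ FIRST(S) = {a}; new: +{a}
  A→b A S: FOLLOW(S) ⊇ FOLLOW(A) ⊇ {a}; new: +{a}
  S→B a A: FOLLOW(B) ⊇ FIRST(a) = {a}; new: +{a}
  S→B a A: FOLLOW(A) ⊇ FOLLOW(S) ⊇ {$,a}; new: +{$}
  FOLLOW(S)={$,a}  FOLLOW(A)={$,a}  FOLLOW(B)={a}
[2] (stable)
  FOLLOW(S)={$,a}  FOLLOW(A)={$,a}  FOLLOW(B)={a}

FOLLOW(A) = ["$", "a"]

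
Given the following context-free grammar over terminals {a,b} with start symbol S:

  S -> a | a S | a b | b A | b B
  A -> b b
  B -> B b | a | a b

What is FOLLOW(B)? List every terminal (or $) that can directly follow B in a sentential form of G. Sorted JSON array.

FIRST sets, iterate to fixpoint:
round 1:
  A via A→b b: +{b}
  B via B→a: +{a}
  S via S→a: +{a}
  S via S→b A: +{b}
  FIRST(S)={a,b}  FIRST(A)={b}  FIRST(B)={a}
round 2: (no change)
  FIRST(S)={a,b}  FIRST(A)={b}  FIRST(B)={a}

Compute FOLLOW by fixpoint:
initialize: $ ∈ FOLLOW(S)
iter 1:
  B→B b: FOLLOW(B) ⊇ FIRST(b) = {b}; new: +{b}
  S→b A: FOLLOW(A) ⊇ FOLLOW(S) ⊇ {$}; new: +{$}
  S→b B: FOLLOW(B) ⊇ FOLLOW(S) ⊇ {$}; new: +{$}
  FOLLOW[S]={$}  FOLLOW[A]={$}  FOLLOW[B]={$,b}
iter 2: (no change)
  FOLLOW[S]={$}  FOLLOW[A]={$}  FOLLOW[B]={$,b}

FOLLOW(B) = ["$", "b"]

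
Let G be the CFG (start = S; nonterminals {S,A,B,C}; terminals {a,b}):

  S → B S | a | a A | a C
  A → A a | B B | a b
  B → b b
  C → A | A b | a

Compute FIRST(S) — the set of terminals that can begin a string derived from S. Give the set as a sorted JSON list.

Compute FIRST by fixpoint:
pass 1:
  A via A→a b: +{a}
  B via B→b b: +{b}
  C via C→A: +{a}
  S via S→B S: +{b}
  S via S→a: +{a}
  FIRST[S]={a,b}  FIRST[A]={a}  FIRST[B]={b}  FIRST[C]={a}
pass 2:
  A via A→B B: +{b}
  C via C→A: +{b}
  FIRST[S]={a,b}  FIRST[A]={a,b}  FIRST[B]={b}  FIRST[C]={a,b}
pass 3: done
  FIRST[S]={a,b}  FIRST[A]={a,b}  FIRST[B]={b}  FIRST[C]={a,b}

FIRST(S) = ["a", "b"]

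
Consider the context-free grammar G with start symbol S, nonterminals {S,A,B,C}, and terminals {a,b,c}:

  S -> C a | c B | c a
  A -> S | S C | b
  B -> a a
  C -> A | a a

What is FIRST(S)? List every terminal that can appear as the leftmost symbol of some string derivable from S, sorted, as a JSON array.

FIRST sets, iterate to fixpoint:
iter 1:
  A via A→b: +{b}
  B via B→a a: +{a}
  C via C→A: +{b}
  C via C→a a: +{a}
  S via S→C a: +{a,b}
  S via S→c B: +{c}
  S: {a,b,c}  A: {b}  B: {a}  C: {a,b}
iter 2:
  A via A→S: +{a,c}
  C via C→A: +{c}
  S: {a,b,c}  A: {a,b,c}  B: {a}  C: {a,b,c}
iter 3: — fixpoint
  S: {a,b,c}  A: {a,b,c}  B: {a}  C: {a,b,c}

FIRST(S) = ["a", "b", "c"]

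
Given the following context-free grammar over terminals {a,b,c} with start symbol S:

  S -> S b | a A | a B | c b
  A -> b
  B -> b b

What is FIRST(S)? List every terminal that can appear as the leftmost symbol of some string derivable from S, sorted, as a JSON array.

FIRST iteration:
[1]
  A via A→b: +{b}
  B via B→b b: +{b}
  S via S→a A: +{a}
  S via S→c b: +{c}
  FIRST(S)={a,c}  FIRST(A)={b}  FIRST(B)={b}
[2] — fixpoint
  FIRST(S)={a,c}  FIRST(A)={b}  FIRST(B)={b}

FIRST(S) = ["a", "c"]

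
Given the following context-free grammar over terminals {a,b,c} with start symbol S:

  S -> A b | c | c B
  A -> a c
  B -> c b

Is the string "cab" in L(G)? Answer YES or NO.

CNF form of G:
  S -> A T2 | T1 B | c
  A -> T0 T1
  B -> T1 T2
  T0 -> a
  T1 -> c
  T2 -> b

Fill CYK table bottom-up:
  T[0,0] 'c' = {S,T1}  orig:{S}
  T[1,1] 'a' = {T0}  orig:{}
  T[2,2] 'b' = {T2}  orig:{}
  T[0,1] 'ca' = ∅
  T[1,2] 'ab' = ∅
  T[0,2] 'cab' = ∅

S ∉ T[0,2] ⇒ NO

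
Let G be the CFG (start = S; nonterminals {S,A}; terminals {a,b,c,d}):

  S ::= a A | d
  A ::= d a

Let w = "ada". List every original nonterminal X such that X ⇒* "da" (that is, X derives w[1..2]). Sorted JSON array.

CNF form of G:
  S -> T1 A | d
  A -> T0 T1
  T0 -> d
  T1 -> a

CYK fill — only the sub-triangle for w[1..2]:
  [1..1]={S,T0}  "d"  orig:{S}
  [2..2]={T1}  "a"  orig:{}
  [1..2]={A}  "da"

Original NTs in T[1,2] deriving "da": ["A"]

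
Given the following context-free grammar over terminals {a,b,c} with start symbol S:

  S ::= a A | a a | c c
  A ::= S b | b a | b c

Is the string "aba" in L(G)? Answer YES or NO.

Convert to CNF:
  S -> T1 A | T1 T1 | T2 T2
  A -> S T0 | T0 T1 | T0 T2
  T0 -> b
  T1 -> a
  T2 -> c

CYK fill:
  cell(0,0) a: {T1}  orig:{}
  cell(1,1) b: {T0}  orig:{}
  cell(2,2) a: {T1}  orig:{}
  cell(0,1) ab: ∅
  cell(1,2) ba: {A}
  cell(0,2) aba: {S}

S ∈ T[0,2] ⇒ YES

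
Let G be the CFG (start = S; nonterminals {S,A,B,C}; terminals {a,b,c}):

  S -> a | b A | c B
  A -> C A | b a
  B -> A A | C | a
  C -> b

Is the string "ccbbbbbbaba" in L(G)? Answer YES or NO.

CNF form of G:
  S -> T0 A | T2 B | a
  A -> C A | T0 T1
  B -> A A | a | b
  C -> b
  T0 -> b
  T1 -> a
  T2 -> c

CYK table (by increasing span):
  cell(0,0) c: {T2}  orig:{}
  cell(1,1) c: {T2}  orig:{}
  cell(2,2) b: {B,C,T0}  orig:{B,C}
  cell(3,3) b: {B,C,T0}  orig:{B,C}
  cell(4,4) b: {B,C,T0}  orig:{B,C}
  cell(5,5) b: {B,C,T0}  orig:{B,C}
  cell(6,6) b: {B,C,T0}  orig:{B,C}
  cell(7,7) b: {B,C,T0}  orig:{B,C}
  cell(8,8) a: {B,S,T1}  orig:{B,S}
  cell(9,9) b: {B,C,T0}  orig:{B,C}
  cell(10,10) a: {B,S,T1}  orig:{B,S}
  cell(0,1) cc: ∅
  cell(1,2) cb: {S}
  cell(2,3) bb: ∅
  cell(3,4) bb: ∅
  cell(4,5) bb: ∅
  cell(5,6) bb: ∅
  cell(6,7) bb: ∅
  cell(7,8) ba: {A}
  cell(8,9) ab: ∅
  cell(9,10) ba: {A}
  cell(0,2) ccb: ∅
  cell(1,3) cbb: ∅
  cell(2,4) bbb: ∅
  cell(3,5) bbb: ∅
  cell(4,6) bbb: ∅
  cell(5,7) bbb: ∅
  cell(6,8) bba: {A,S}
  cell(7,9) bab: ∅
  cell(8,10) aba: ∅
  cell(0,3) ccbb: ∅
  cell(1,4) cbbb: ∅
  cell(2,5) bbbb: ∅
  cell(3,6) bbbb: ∅
  cell(4,7) bbbb: ∅
  cell(5,8) bbba: {A,S}
  cell(6,9) bbab: ∅
  cell(7,10) baba: {B}
  cell(0,4) ccbbb: ∅
  cell(1,5) cbbbb: ∅
  cell(2,6) bbbbb: ∅
  cell(3,7) bbbbb: ∅
  cell(4,8) bbbba: {A,S}
  cell(5,9) bbbab: ∅
  cell(6,10) bbaba: {B}
  cell(0,5) ccbbbb: ∅
  cell(1,6) cbbbbb: ∅
  cell(2,7) bbbbbb: ∅
  cell(3,8) bbbbba: {A,S}
  cell(4,9) bbbbab: ∅
  cell(5,10) bbbaba: {B}
  cell(0,6) ccbbbbb: ∅
  cell(1,7) cbbbbbb: ∅
  cell(2,8) bbbbbba: {A,S}
  cell(3,9) bbbbbab: ∅
  cell(4,10) bbbbaba: {B}
  cell(0,7) ccbbbbbb: ∅
  cell(1,8) cbbbbbba: ∅
  cell(2,9) bbbbbbab: ∅
  cell(3,10) bbbbbaba: {B}
  cell(0,8) ccbbbbbba: ∅
  cell(1,9) cbbbbbbab: ∅
  cell(2,10) bbbbbbaba: {B}
  cell(0,9) ccbbbbbbab: ∅
  cell(1,10) cbbbbbbaba: {S}
  cell(0,10) ccbbbbbbaba: ∅

S ∉ T[0,10] ⇒ NO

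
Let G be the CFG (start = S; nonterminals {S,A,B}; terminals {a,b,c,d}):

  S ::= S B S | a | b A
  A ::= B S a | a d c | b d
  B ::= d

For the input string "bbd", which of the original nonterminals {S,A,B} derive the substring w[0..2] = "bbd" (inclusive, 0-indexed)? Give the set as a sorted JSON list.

Convert to CNF:
  S -> S X6 | T3 A | a
  A -> B X4 | T0 X5 | T3 T1
  B -> d
  T0 -> a
  T1 -> d
  T2 -> c
  T3 -> b
  X4 -> S T0
  X5 -> T1 T2
  X6 -> B S

CYK fill — only the sub-triangle for w[0..2]:
  [0..0]={T3}  "b"  orig:{}
  [1..1]={T3}  "b"  orig:{}
  [2..2]={B,T1}  "d"  orig:{B}
  [0..1]=∅  "bb"
  [1..2]={A}  "bd"
  [0..2]={S}  "bbd"

Original NTs in T[0,2] deriving "bbd": ["S"]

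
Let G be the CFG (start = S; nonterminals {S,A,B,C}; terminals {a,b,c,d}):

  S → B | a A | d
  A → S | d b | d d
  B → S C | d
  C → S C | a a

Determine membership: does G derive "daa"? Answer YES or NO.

Convert to CNF:
  S -> S C | T0 A | d
  A -> S C | T0 A | T1 T1 | T1 T2 | d
  B -> S C | d
  C -> S C | T0 T0
  T0 -> a
  T1 -> d
  T2 -> b

CYK table (by increasing span):
  T[0,0] 'd' = {A,B,S,T1}  orig:{A,B,S}
  T[1,1] 'a' = {T0}  orig:{}
  T[2,2] 'a' = {T0}  orig:{}
  T[0,1] 'da' = ∅
  T[1,2] 'aa' = {C}
  T[0,2] 'daa' = {A,B,C,S}

S ∈ T[0,2] ⇒ YES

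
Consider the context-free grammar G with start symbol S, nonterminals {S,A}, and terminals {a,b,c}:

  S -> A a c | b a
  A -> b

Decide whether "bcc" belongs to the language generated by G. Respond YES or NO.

CNF form of G:
  S -> A X3 | T2 T0
  A -> b
  T0 -> a
  T1 -> c
  T2 -> b
  X3 -> T0 T1

CYK fill:
  cell(0,0) b: {A,T2}  orig:{A}
  cell(1,1) c: {T1}  orig:{}
  cell(2,2) c: {T1}  orig:{}
  cell(0,1) bc: ∅
  cell(1,2) cc: ∅
  cell(0,2) bcc: ∅

S ∉ T[0,2] ⇒ NO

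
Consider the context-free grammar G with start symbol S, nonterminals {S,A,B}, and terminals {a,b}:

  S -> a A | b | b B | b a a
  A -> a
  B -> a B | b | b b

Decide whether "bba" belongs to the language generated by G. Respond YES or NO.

CNF form of G:
  S -> T0 A | T1 B | T1 X2 | b
  A -> a
  B -> T0 B | T1 T1 | b
  T0 -> a
  T1 -> b
  X2 -> T0 T0

CYK table (by increasing span):
  T[0,0] 'b' = {B,S,T1}  orig:{B,S}
  T[1,1] 'b' = {B,S,T1}  orig:{B,S}
  T[2,2] 'a' = {A,T0}  orig:{A}
  T[0,1] 'bb' = {B,S}
  T[1,2] 'ba' = ∅
  T[0,2] 'bba' = ∅

S ∉ T[0,2] ⇒ NO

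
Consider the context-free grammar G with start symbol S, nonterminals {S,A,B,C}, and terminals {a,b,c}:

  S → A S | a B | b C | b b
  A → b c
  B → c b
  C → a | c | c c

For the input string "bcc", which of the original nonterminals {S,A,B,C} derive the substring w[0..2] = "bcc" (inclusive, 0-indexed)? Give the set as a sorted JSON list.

Convert to CNF:
  S -> A S | T0 C | T0 T0 | T2 B
  A -> T0 T1
  B -> T1 T0
  C -> T1 T1 | a | c
  T0 -> b
  T1 -> c
  T2 -> a

Fill CYK table bottom-up (cells [i..j] with 0 ≤ i ≤ j ≤ 2 only):
  [0..0]={T0}  "b"  orig:{}
  [1..1]={C,T1}  "c"  orig:{C}
  [2..2]={C,T1}  "c"  orig:{C}
  [0..1]={A,S}  "bc"
  [1..2]={C}  "cc"
  [0..2]={S}  "bcc"

Original NTs in T[0,2] deriving "bcc": ["S"]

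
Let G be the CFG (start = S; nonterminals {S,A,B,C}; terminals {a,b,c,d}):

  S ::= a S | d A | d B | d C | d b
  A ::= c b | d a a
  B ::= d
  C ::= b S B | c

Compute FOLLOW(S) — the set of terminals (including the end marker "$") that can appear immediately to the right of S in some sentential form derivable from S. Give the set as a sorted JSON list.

Compute FIRST by fixpoint:
iter 1:
  A via A→c b: +{c}
  A via A→d a a: +{d}
  B via B→d: +{d}
  C via C→b S B: +{b}
  C via C→c: +{c}
  S via S→a S: +{a}
  S via S→d A: +{d}
  S: {a,d}  A: {c,d}  B: {d}  C: {b,c}
iter 2: done
  S: {a,d}  A: {c,d}  B: {d}  C: {b,c}

FOLLOW sets:
seed FOLLOW(S) with $
pass 1:
  C→b S B: FOLLOW(S) ⊇ FIRST(B) = {d}; new: +{d}
  S→d A: FOLLOW(A) ⊇ FOLLOW(S) ⊇ {$,d}; new: +{$,d}
  S→d B: FOLLOW(B) ⊇ FOLLOW(S) ⊇ {$,d}; new: +{$,d}
  S→d C: FOLLOW(C) ⊇ FOLLOW(S) ⊇ {$,d}; new: +{$,d}
  FOLLOW(S)={$,d}  FOLLOW(A)={$,d}  FOLLOW(B)={$,d}  FOLLOW(C)={$,d}
pass 2: done
  FOLLOW(S)={$,d}  FOLLOW(A)={$,d}  FOLLOW(B)={$,d}  FOLLOW(C)={$,d}

FOLLOW(S) = ["$", "d"]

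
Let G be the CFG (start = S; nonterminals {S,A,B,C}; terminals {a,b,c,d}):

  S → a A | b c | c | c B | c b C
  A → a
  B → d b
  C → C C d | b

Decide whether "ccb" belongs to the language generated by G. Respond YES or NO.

Convert to CNF:
  S -> T1 T3 | T2 A | T3 B | T3 X5 | c
  A -> a
  B -> T0 T1
  C -> C X4 | b
  T0 -> d
  T1 -> b
  T2 -> a
  T3 -> c
  X4 -> C T0
  X5 -> T1 C

CYK table (by increasing span):
  [0..0]={S,T3}  "c"  orig:{S}
  [1..1]={S,T3}  "c"  orig:{S}
  [2..2]={C,T1}  "b"  orig:{C}
  [0..1]=∅  "cc"
  [1..2]=∅  "cb"
  [0..2]=∅  "ccb"

S ∉ T[0,2] ⇒ NO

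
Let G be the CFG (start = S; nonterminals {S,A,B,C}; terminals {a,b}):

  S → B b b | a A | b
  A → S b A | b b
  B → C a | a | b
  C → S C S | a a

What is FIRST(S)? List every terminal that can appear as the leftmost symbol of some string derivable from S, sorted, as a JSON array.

FIRST sets, iterate to fixpoint:
[1]
  A via A→b b: +{b}
  B via B→a: +{a}
  B via B→b: +{b}
  C via C→a a: +{a}
  S via S→B b b: +{a,b}
  FIRST(S)={a,b}  FIRST(A)={b}  FIRST(B)={a,b}  FIRST(C)={a}
[2]
  A via A→S b A: +{a}
  C via C→S C S: +{b}
  FIRST(S)={a,b}  FIRST(A)={a,b}  FIRST(B)={a,b}  FIRST(C)={a,b}
[3] done
  FIRST(S)={a,b}  FIRST(A)={a,b}  FIRST(B)={a,b}  FIRST(C)={a,b}

FIRST(S) = ["a", "b"]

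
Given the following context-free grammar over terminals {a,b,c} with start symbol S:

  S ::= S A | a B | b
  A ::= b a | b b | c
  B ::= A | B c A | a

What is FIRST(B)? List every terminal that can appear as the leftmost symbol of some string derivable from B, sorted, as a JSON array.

FIRST iteration:
[1]
  A via A→b a: +{b}
  A via A→c: +{c}
  B via B→A: +{b,c}
  B via B→a: +{a}
  S via S→a B: +{a}
  S via S→b: +{b}
  S: {a,b}  A: {b,c}  B: {a,b,c}
[2] done
  S: {a,b}  A: {b,c}  B: {a,b,c}

FIRST(B) = ["a", "b", "c"]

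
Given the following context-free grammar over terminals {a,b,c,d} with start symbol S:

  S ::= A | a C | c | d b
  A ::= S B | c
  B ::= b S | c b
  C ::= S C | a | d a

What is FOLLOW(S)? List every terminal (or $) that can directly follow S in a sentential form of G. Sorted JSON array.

FIRST iteration:
[1]
  A via A→c: +{c}
  B via B→b S: +{b}
  B via B→c b: +{c}
  C via C→a: +{a}
  C via C→d a: +{d}
  S via S→A: +{c}
  S via S→a C: +{a}
  S via S→d b: +{d}
  FIRST(S)={a,c,d}  FIRST(A)={c}  FIRST(B)={b,c}  FIRST(C)={a,d}
[2]
  A via A→S B: +{a,d}
  C via C→S C: +{c}
  FIRST(S)={a,c,d}  FIRST(A)={a,c,d}  FIRST(B)={b,c}  FIRST(C)={a,c,d}
[3] (stable)
  FIRST(S)={a,c,d}  FIRST(A)={a,c,d}  FIRST(B)={b,c}  FIRST(C)={a,c,d}

FOLLOW sets:
FOLLOW(S) := {$}
[1]
  A→S B: FOLLOW(S) ⊇ FIRST(B) = {b,c}; new: +{b,c}
  C→S C: FOLLOW(S) ⊇ FIRST(C) = {a,c,d}; new: +{a,d}
  S→A: FOLLOW(A) ⊇ FOLLOW(S) ⊇ {$,a,b,c,d}; new: +{$,a,b,c,d}
  S→a C: FOLLOW(C) ⊇ FOLLOW(S) ⊇ {$,a,b,c,d}; new: +{$,a,b,c,d}
  FOLLOW[S]={$,a,b,c,d}  FOLLOW[A]={$,a,b,c,d}  FOLLOW[B]={}  FOLLOW[C]={$,a,b,c,d}
[2]
  A→S B: FOLLOW(B) ⊇ FOLLOW(A) ⊇ {$,a,b,c,d}; new: +{$,a,b,c,d}
  FOLLOW[S]={$,a,b,c,d}  FOLLOW[A]={$,a,b,c,d}  FOLLOW[B]={$,a,b,c,d}  FOLLOW[C]={$,a,b,c,d}
[3] done
  FOLLOW[S]={$,a,b,c,d}  FOLLOW[A]={$,a,b,c,d}  FOLLOW[B]={$,a,b,c,d}  FOLLOW[C]={$,a,b,c,d}

FOLLOW(S) = ["$", "a", "b", "c", "d"]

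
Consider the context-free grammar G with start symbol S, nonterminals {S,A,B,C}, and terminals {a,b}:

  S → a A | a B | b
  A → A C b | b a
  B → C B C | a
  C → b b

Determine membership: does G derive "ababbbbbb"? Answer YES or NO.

CNF form of G:
  S -> T1 A | T1 B | b
  A -> A X2 | T0 T1
  B -> C X3 | a
  C -> T0 T0
  T0 -> b
  T1 -> a
  X2 -> C T0
  X3 -> B C

CYK table (by increasing span):
  T[0,0] 'a' = {B,T1}  orig:{B}
  T[1,1] 'b' = {S,T0}  orig:{S}
  T[2,2] 'a' = {B,T1}  orig:{B}
  T[3,3] 'b' = {S,T0}  orig:{S}
  T[4,4] 'b' = {S,T0}  orig:{S}
  T[5,5] 'b' = {S,T0}  orig:{S}
  T[6,6] 'b' = {S,T0}  orig:{S}
  T[7,7] 'b' = {S,T0}  orig:{S}
  T[8,8] 'b' = {S,T0}  orig:{S}
  T[0,1] 'ab' = ∅
  T[1,2] 'ba' = {A}
  T[2,3] 'ab' = ∅
  T[3,4] 'bb' = {C}
  T[4,5] 'bb' = {C}
  T[5,6] 'bb' = {C}
  T[6,7] 'bb' = {C}
  T[7,8] 'bb' = {C}
  T[0,2] 'aba' = {S}
  T[1,3] 'bab' = ∅
  T[2,4] 'abb' = {X3}  orig:{}
  T[3,5] 'bbb' = {X2}  orig:{}
  T[4,6] 'bbb' = {X2}  orig:{}
  T[5,7] 'bbb' = {X2}  orig:{}
  T[6,8] 'bbb' = {X2}  orig:{}
  T[0,3] 'abab' = ∅
  T[1,4] 'babb' = ∅
  T[2,5] 'abbb' = ∅
  T[3,6] 'bbbb' = ∅
  T[4,7] 'bbbb' = ∅
  T[5,8] 'bbbb' = ∅
  T[0,4] 'ababb' = ∅
  T[1,5] 'babbb' = {A}
  T[2,6] 'abbbb' = ∅
  T[3,7] 'bbbbb' = ∅
  T[4,8] 'bbbbb' = ∅
  T[0,5] 'ababbb' = {S}
  T[1,6] 'babbbb' = ∅
  T[2,7] 'abbbbb' = ∅
  T[3,8] 'bbbbbb' = ∅
  T[0,6] 'ababbbb' = ∅
  T[1,7] 'babbbbb' = ∅
  T[2,8] 'abbbbbb' = ∅
  T[0,7] 'ababbbbb' = ∅
  T[1,8] 'babbbbbb' = {A}
  T[0,8] 'ababbbbbb' = {S}

S ∈ T[0,8] ⇒ YES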